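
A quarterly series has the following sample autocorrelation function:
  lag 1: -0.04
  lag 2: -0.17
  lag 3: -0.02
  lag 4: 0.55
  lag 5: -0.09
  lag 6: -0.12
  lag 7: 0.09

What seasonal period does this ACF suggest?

The largest autocorrelation is r_4 = 0.55; the remaining lags stay at or below 0.09.
The dominant spike at lag 4 indicates a seasonal period of 4.

4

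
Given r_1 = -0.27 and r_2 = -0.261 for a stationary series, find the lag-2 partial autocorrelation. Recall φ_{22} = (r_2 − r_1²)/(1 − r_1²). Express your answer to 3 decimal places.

-0.360

φ_{22} = (r_2 − r_1²) / (1 − r_1²)
r_1² = (-0.27)² = 0.0729
Numerator = -0.261 − 0.0729 = -0.3339; denominator = 1 − 0.0729 = 0.9271
φ_{22} = -0.3339 / 0.9271 = -0.360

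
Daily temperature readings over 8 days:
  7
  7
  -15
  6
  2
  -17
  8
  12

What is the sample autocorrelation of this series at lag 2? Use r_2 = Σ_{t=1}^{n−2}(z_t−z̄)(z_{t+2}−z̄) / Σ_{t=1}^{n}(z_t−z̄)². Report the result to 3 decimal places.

Mean z̄ = (7 + 7 − 15 + 6 + 2 − 17 + 8 + 12)/8 = 1.2500
Σ(z_t−z̄)(z_{t+2}−z̄) = (-93.4375) + (27.3125) + (-12.1875) + (-86.6875) + (5.0625) + (-196.1875) = -356.1250
Denominator Σ(z_t−z̄)² = 847.5000
r_2 = -356.1250 / 847.5000 = -0.420

-0.420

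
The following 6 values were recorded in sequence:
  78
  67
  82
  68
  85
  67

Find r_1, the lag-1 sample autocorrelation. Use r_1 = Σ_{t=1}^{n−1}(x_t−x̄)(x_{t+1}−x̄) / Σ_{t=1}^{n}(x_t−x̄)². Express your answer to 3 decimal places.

-0.834

Mean x̄ = (78 + 67 + 82 + 68 + 85 + 67)/6 = 74.5000
Deviations from mean: 3.5000, -7.5000, 7.5000, -6.5000, 10.5000, -7.5000
Σ(x_t−x̄)(x_{t+1}−x̄) = (-26.2500) + (-56.2500) + (-48.7500) + (-68.2500) + (-78.7500) = -278.2500
Denominator Σ(x_t−x̄)² = 333.5000
r_1 = -278.2500 / 333.5000 = -0.834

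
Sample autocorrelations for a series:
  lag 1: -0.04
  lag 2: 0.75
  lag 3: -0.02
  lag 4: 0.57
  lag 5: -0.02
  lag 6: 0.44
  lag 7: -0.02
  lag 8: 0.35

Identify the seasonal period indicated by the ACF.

The largest autocorrelation is r_2 = 0.75, with weaker echoes at lags 4 (0.57), 6 (0.44) and 8 (0.35); the remaining lags stay at or below -0.02.
The dominant spike at lag 2 indicates a seasonal period of 2.

2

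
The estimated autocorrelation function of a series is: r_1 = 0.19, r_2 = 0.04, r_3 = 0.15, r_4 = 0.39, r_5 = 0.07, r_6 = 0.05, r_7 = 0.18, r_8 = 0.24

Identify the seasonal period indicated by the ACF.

The largest autocorrelation is r_4 = 0.39, with a weaker echo at lag 8 (0.24); the remaining lags stay at or below 0.19.
The dominant spike at lag 4 indicates a seasonal period of 4.

4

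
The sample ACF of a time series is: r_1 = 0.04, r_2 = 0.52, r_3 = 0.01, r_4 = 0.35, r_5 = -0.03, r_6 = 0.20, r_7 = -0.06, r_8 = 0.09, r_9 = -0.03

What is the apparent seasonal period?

2

The largest autocorrelation is r_2 = 0.52, with weaker echoes at lags 4 (0.35) and 6 (0.20); the remaining lags stay at or below 0.09.
The dominant spike at lag 2 indicates a seasonal period of 2.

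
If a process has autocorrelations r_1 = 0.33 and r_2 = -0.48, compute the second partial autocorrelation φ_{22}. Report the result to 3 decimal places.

-0.661

φ_{22} = (r_2 − r_1²) / (1 − r_1²)
r_1² = (0.33)² = 0.1089
Numerator = -0.48 − 0.1089 = -0.5889; denominator = 1 − 0.1089 = 0.8911
φ_{22} = -0.5889 / 0.8911 = -0.661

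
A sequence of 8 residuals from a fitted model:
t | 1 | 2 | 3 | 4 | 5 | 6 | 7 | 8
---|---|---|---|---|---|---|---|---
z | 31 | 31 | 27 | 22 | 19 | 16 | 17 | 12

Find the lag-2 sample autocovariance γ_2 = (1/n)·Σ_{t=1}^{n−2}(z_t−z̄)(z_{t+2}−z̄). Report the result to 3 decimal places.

Mean z̄ = (31 + 31 + 27 + 22 + 19 + 16 + 17 + 12)/8 = 21.8750
Deviations: 9.1250, 9.1250, 5.1250, 0.1250, -2.8750, -5.8750, -4.8750, -9.8750
Σ_{t=1}^{6}(z_t−z̄)(z_{t+2}−z̄) = 104.4688
γ_2 = 104.4688 / 8 = 13.059

13.059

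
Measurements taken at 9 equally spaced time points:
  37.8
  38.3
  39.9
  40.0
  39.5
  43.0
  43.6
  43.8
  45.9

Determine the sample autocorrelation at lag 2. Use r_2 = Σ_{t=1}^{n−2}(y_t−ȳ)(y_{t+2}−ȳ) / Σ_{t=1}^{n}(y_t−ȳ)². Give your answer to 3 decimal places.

0.311

Mean ȳ = (37.8 + 38.3 + 39.9 + 40.0 + 39.5 + 43.0 + 43.6 + 43.8 + 45.9)/9 = 41.3111
Numerator Σ_{t=1}^{7}(y_t−ȳ)(y_{t+2}−ȳ) = 19.8053
Denominator Σ(y_t−ȳ)² = 63.7289
r_2 = 19.8053 / 63.7289 = 0.311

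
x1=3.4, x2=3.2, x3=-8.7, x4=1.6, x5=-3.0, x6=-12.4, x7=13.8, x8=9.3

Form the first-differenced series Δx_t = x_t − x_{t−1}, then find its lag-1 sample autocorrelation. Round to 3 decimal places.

First differences Δx: -0.2, -11.9, 10.3, -4.6, -9.4, 26.2, -4.5
Mean of differences = 0.8429
Numerator Σ(Δx_t−Δx̄)(Δx_{t+1}−Δx̄) = -498.1547
Denominator Σ(Δx_t−Δx̄)² = 1058.9771
r_1(Δx) = -498.1547 / 1058.9771 = -0.470

-0.470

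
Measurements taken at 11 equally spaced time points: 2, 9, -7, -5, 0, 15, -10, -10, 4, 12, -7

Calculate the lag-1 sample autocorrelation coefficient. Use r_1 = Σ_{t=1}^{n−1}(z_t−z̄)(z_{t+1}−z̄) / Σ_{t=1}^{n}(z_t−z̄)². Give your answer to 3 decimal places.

Mean z̄ = (2 + 9 − 7 − 5 + 0 + 15 − 10 − 10 + 4 + 12 − 7)/11 = 0.2727
Numerator Σ_{t=1}^{10}(z_t−z̄)(z_{t+1}−z̄) = -138.2562
Denominator Σ(z_t−z̄)² = 792.1818
r_1 = -138.2562 / 792.1818 = -0.175

-0.175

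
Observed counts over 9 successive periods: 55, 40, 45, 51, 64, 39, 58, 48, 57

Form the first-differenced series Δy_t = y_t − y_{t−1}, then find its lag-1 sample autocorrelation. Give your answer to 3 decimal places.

First differences Δy: -15, 5, 6, 13, -25, 19, -10, 9
Mean of differences = 0.2500
Numerator Σ(Δy_t−Δȳ)(Δy_{t+1}−Δȳ) = -1049.0625
Denominator Σ(Δy_t−Δȳ)² = 1621.5000
r_1(Δy) = -1049.0625 / 1621.5000 = -0.647

-0.647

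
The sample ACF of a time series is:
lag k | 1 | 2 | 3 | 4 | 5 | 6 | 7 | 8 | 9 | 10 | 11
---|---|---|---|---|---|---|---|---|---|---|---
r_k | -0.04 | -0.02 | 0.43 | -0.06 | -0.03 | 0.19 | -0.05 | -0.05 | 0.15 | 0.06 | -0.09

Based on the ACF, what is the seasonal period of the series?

3

The largest autocorrelation is r_3 = 0.43, with weaker echoes at lags 6 (0.19) and 9 (0.15); the remaining lags stay at or below 0.06.
The dominant spike at lag 3 indicates a seasonal period of 3.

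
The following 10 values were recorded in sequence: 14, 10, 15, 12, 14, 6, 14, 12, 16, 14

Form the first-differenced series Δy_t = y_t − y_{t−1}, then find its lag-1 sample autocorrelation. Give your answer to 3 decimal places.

-0.743

First differences Δy: -4, 5, -3, 2, -8, 8, -2, 4, -2
Mean of differences = 0.0000
Numerator Σ(Δy_t−Δȳ)(Δy_{t+1}−Δȳ) = -153.0000
Denominator Σ(Δy_t−Δȳ)² = 206.0000
r_1(Δy) = -153.0000 / 206.0000 = -0.743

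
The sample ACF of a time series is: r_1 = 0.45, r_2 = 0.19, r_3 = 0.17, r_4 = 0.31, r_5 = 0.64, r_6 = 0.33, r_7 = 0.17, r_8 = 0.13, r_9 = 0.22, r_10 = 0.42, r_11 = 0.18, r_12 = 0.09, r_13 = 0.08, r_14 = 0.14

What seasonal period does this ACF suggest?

The largest autocorrelation is r_5 = 0.64; the remaining lags stay at or below 0.45. The elevated value at lag 1 (0.45), dropping to 0.19 at lag 2, reflects decaying short-term dependence rather than seasonality.
The dominant spike at lag 5 indicates a seasonal period of 5.

5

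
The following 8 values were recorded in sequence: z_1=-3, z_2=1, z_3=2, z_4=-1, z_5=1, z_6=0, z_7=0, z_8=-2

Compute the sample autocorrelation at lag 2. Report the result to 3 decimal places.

Mean z̄ = (-3 + 1 + 2 − 1 + 1 + 0 + 0 − 2)/8 = -0.2500
Σ(z_t−z̄)(z_{t+2}−z̄) = (-6.1875) + (-0.9375) + (2.8125) + (-0.1875) + (0.3125) + (-0.4375) = -4.6250
Denominator Σ(z_t−z̄)² = 19.5000
r_2 = -4.6250 / 19.5000 = -0.237

-0.237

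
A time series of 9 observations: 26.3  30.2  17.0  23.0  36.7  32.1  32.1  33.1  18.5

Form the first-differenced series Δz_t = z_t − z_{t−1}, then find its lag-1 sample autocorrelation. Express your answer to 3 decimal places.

-0.194

First differences Δz: 3.9, -13.2, 6.0, 13.7, -4.6, 0.0, 1.0, -14.6
Mean of differences = -0.9750
Numerator Σ(Δz_t−Δz̄)(Δz_{t+1}−Δz̄) = -124.2231
Denominator Σ(Δz_t−Δz̄)² = 640.8550
r_1(Δz) = -124.2231 / 640.8550 = -0.194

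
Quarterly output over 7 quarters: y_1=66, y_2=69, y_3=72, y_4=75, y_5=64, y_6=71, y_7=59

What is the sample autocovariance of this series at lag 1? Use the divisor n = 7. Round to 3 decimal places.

-5.286

Mean ȳ = (66 + 69 + 72 + 75 + 64 + 71 + 59)/7 = 68.0000
Σ_{t=1}^{6}(y_t−ȳ)(y_{t+1}−ȳ) = -37.0000
γ_1 = -37.0000 / 7 = -5.286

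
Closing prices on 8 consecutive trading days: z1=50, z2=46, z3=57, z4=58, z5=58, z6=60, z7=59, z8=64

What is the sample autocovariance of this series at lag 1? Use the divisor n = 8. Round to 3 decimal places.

12.344

Mean z̄ = (50 + 46 + 57 + 58 + 58 + 60 + 59 + 64)/8 = 56.5000
Σ_{t=1}^{7}(z_t−z̄)(z_{t+1}−z̄) = 98.7500
γ_1 = 98.7500 / 8 = 12.344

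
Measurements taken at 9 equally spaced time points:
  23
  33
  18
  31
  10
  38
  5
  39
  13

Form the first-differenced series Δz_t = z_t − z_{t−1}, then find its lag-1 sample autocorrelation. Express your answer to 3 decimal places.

First differences Δz: 10, -15, 13, -21, 28, -33, 34, -26
Mean of differences = -1.2500
Numerator Σ(Δz_t−Δz̄)(Δz_{t+1}−Δz̄) = -4130.0625
Denominator Σ(Δz_t−Δz̄)² = 4627.5000
r_1(Δz) = -4130.0625 / 4627.5000 = -0.893

-0.893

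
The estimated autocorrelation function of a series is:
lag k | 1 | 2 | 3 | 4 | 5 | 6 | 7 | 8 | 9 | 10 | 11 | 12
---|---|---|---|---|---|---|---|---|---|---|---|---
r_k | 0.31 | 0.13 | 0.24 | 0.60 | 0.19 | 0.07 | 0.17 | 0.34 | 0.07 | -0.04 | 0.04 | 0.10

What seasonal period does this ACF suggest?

The largest autocorrelation is r_4 = 0.60, with a weaker echo at lag 8 (0.34); the remaining lags stay at or below 0.31. The elevated value at lag 1 (0.31), dropping to 0.13 at lag 2, reflects decaying short-term dependence rather than seasonality.
The dominant spike at lag 4 indicates a seasonal period of 4.

4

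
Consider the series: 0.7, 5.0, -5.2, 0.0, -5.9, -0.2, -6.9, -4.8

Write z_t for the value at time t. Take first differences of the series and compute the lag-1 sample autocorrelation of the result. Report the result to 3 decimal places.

-0.853

First differences Δz: 4.3, -10.2, 5.2, -5.9, 5.7, -6.7, 2.1
Mean of differences = -0.7857
Numerator Σ(Δz_t−Δz̄)(Δz_{t+1}−Δz̄) = -223.4373
Denominator Σ(Δz_t−Δz̄)² = 261.8486
r_1(Δz) = -223.4373 / 261.8486 = -0.853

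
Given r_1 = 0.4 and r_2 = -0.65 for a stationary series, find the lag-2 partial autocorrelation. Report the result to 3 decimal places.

-0.964

φ_{22} = (r_2 − r_1²) / (1 − r_1²)
r_1² = (0.4)² = 0.16
Numerator = -0.65 − 0.1600 = -0.8100; denominator = 1 − 0.1600 = 0.8400
φ_{22} = -0.8100 / 0.8400 = -0.964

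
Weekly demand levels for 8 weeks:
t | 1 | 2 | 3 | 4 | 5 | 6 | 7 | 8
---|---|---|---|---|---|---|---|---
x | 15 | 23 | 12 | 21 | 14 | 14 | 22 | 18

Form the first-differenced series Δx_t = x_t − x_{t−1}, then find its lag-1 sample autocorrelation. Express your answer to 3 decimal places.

-0.716

First differences Δx: 8, -11, 9, -7, 0, 8, -4
Mean of differences = 0.4286
Numerator Σ(Δx_t−Δx̄)(Δx_{t+1}−Δx̄) = -281.7551
Denominator Σ(Δx_t−Δx̄)² = 393.7143
r_1(Δx) = -281.7551 / 393.7143 = -0.716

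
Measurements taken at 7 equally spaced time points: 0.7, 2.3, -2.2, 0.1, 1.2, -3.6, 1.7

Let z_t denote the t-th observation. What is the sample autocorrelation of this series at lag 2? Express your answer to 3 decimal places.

Mean z̄ = (0.7 + 2.3 − 2.2 + 0.1 + 1.2 − 3.6 + 1.7)/7 = 0.0286
Deviations from mean: 0.6714, 2.2714, -2.2286, 0.0714, 1.1714, -3.6286, 1.6714
Numerator Σ_{t=1}^{5}(z_t−z̄)(z_{t+2}−z̄) = -2.2459
Denominator Σ(z_t−z̄)² = 27.9143
r_2 = -2.2459 / 27.9143 = -0.080

-0.080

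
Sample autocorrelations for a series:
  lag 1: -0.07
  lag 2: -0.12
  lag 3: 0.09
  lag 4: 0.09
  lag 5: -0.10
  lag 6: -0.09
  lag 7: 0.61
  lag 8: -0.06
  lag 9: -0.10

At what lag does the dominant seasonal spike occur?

7

The largest autocorrelation is r_7 = 0.61; the remaining lags stay at or below 0.09.
The dominant spike at lag 7 indicates a seasonal period of 7.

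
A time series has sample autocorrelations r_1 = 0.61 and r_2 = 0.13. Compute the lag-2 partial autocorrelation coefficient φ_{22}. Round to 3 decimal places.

-0.386

φ_{22} = (r_2 − r_1²) / (1 − r_1²)
r_1² = (0.61)² = 0.3721
Numerator = 0.13 − 0.3721 = -0.2421; denominator = 1 − 0.3721 = 0.6279
φ_{22} = -0.2421 / 0.6279 = -0.386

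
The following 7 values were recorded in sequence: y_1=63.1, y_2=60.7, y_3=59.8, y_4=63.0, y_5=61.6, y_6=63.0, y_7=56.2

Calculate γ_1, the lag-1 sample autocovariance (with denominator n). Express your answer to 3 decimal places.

-1.436

Mean ȳ = (63.1 + 60.7 + 59.8 + 63.0 + 61.6 + 63.0 + 56.2)/7 = 61.0571
Σ_{t=1}^{6}(y_t−ȳ)(y_{t+1}−ȳ) = -10.0504
γ_1 = -10.0504 / 7 = -1.436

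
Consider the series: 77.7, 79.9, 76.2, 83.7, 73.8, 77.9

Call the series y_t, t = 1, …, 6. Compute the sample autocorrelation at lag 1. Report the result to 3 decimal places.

Mean ȳ = (77.7 + 79.9 + 76.2 + 83.7 + 73.8 + 77.9)/6 = 78.2000
Deviations from mean: -0.5000, 1.7000, -2.0000, 5.5000, -4.4000, -0.3000
Numerator Σ_{t=1}^{5}(y_t−ȳ)(y_{t+1}−ȳ) = -38.1300
Denominator Σ(y_t−ȳ)² = 56.8400
r_1 = -38.1300 / 56.8400 = -0.671

-0.671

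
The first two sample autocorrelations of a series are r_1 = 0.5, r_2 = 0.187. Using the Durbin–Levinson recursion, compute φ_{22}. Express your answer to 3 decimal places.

-0.084

φ_{22} = (r_2 − r_1²) / (1 − r_1²)
r_1² = (0.5)² = 0.25
Numerator = 0.187 − 0.2500 = -0.0630; denominator = 1 − 0.2500 = 0.7500
φ_{22} = -0.0630 / 0.7500 = -0.084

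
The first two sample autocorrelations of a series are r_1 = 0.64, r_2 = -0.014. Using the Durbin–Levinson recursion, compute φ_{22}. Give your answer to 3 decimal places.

φ_{22} = (r_2 − r_1²) / (1 − r_1²)
r_1² = (0.64)² = 0.4096
Numerator = -0.014 − 0.4096 = -0.4236; denominator = 1 − 0.4096 = 0.5904
φ_{22} = -0.4236 / 0.5904 = -0.717

-0.717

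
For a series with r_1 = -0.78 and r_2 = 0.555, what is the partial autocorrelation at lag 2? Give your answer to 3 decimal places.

-0.136

φ_{22} = (r_2 − r_1²) / (1 − r_1²)
r_1² = (-0.78)² = 0.6084
Numerator = 0.555 − 0.6084 = -0.0534; denominator = 1 − 0.6084 = 0.3916
φ_{22} = -0.0534 / 0.3916 = -0.136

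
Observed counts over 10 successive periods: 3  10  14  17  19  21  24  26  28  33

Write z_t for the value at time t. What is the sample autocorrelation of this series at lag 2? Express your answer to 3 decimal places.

Mean z̄ = (3 + 10 + 14 + 17 + 19 + 21 + 24 + 26 + 28 + 33)/10 = 19.5000
Numerator Σ_{t=1}^{8}(z_t−z̄)(z_{t+2}−z̄) = 247.0000
Denominator Σ(z_t−z̄)² = 718.5000
r_2 = 247.0000 / 718.5000 = 0.344

0.344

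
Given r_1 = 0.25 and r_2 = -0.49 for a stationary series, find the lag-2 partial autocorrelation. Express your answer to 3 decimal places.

φ_{22} = (r_2 − r_1²) / (1 − r_1²)
r_1² = (0.25)² = 0.0625
Numerator = -0.49 − 0.0625 = -0.5525; denominator = 1 − 0.0625 = 0.9375
φ_{22} = -0.5525 / 0.9375 = -0.589

-0.589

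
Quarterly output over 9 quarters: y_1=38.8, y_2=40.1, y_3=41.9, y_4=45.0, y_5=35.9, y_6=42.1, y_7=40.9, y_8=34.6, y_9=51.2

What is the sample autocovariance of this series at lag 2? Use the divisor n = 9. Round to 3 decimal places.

-1.501

Mean ȳ = (38.8 + 40.1 + 41.9 + 45.0 + 35.9 + 42.1 + 40.9 + 34.6 + 51.2)/9 = 41.1667
Σ_{t=1}^{7}(y_t−ȳ)(y_{t+2}−ȳ) = -13.5089
γ_2 = -13.5089 / 9 = -1.501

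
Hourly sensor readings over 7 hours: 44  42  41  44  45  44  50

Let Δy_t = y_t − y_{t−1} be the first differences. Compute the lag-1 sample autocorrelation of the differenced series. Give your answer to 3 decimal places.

First differences Δy: -2, -1, 3, 1, -1, 6
Mean of differences = 1.0000
Numerator Σ(Δy_t−Δȳ)(Δy_{t+1}−Δȳ) = -8.0000
Denominator Σ(Δy_t−Δȳ)² = 46.0000
r_1(Δy) = -8.0000 / 46.0000 = -0.174

-0.174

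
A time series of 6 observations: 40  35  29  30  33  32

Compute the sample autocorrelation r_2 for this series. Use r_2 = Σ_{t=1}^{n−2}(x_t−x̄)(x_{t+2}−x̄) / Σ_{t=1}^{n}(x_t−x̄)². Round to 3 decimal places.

Mean x̄ = (40 + 35 + 29 + 30 + 33 + 32)/6 = 33.1667
Deviations from mean: 6.8333, 1.8333, -4.1667, -3.1667, -0.1667, -1.1667
Numerator Σ_{t=1}^{4}(x_t−x̄)(x_{t+2}−x̄) = -29.8889
Denominator Σ(x_t−x̄)² = 78.8333
r_2 = -29.8889 / 78.8333 = -0.379

-0.379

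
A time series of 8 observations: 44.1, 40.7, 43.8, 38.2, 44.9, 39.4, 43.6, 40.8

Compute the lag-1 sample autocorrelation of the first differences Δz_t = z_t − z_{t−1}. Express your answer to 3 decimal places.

-0.897

First differences Δz: -3.4, 3.1, -5.6, 6.7, -5.5, 4.2, -2.8
Mean of differences = -0.4714
Numerator Σ(Δz_t−Δz̄)(Δz_{t+1}−Δz̄) = -135.9851
Denominator Σ(Δz_t−Δz̄)² = 151.5943
r_1(Δz) = -135.9851 / 151.5943 = -0.897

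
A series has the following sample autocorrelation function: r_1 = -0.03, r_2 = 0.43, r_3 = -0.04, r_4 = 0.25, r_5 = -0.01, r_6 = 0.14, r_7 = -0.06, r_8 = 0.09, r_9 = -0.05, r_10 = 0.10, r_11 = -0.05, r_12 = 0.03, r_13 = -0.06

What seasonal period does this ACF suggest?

The largest autocorrelation is r_2 = 0.43, with a weaker echo at lag 4 (0.25); the remaining lags stay at or below 0.14.
The dominant spike at lag 2 indicates a seasonal period of 2.

2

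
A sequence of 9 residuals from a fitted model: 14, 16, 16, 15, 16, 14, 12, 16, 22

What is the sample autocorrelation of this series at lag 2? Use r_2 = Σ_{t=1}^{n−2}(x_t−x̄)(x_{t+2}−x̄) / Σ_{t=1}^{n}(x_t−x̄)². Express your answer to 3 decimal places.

Mean x̄ = (14 + 16 + 16 + 15 + 16 + 14 + 12 + 16 + 22)/9 = 15.6667
Numerator Σ_{t=1}^{7}(x_t−x̄)(x_{t+2}−x̄) = -24.5556
Denominator Σ(x_t−x̄)² = 60.0000
r_2 = -24.5556 / 60.0000 = -0.409

-0.409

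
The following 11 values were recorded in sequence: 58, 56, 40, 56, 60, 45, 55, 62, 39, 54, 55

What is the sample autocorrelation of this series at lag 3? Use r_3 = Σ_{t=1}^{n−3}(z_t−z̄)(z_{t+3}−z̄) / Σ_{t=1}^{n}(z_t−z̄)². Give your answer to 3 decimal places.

Mean z̄ = (58 + 56 + 40 + 56 + 60 + 45 + 55 + 62 + 39 + 54 + 55)/11 = 52.7273
Numerator Σ_{t=1}^{8}(z_t−z̄)(z_{t+3}−z̄) = 344.3223
Denominator Σ(z_t−z̄)² = 610.1818
r_3 = 344.3223 / 610.1818 = 0.564

0.564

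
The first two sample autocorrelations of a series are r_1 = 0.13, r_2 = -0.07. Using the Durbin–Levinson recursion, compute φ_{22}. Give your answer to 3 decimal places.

-0.088

φ_{22} = (r_2 − r_1²) / (1 − r_1²)
r_1² = (0.13)² = 0.0169
Numerator = -0.07 − 0.0169 = -0.0869; denominator = 1 − 0.0169 = 0.9831
φ_{22} = -0.0869 / 0.9831 = -0.088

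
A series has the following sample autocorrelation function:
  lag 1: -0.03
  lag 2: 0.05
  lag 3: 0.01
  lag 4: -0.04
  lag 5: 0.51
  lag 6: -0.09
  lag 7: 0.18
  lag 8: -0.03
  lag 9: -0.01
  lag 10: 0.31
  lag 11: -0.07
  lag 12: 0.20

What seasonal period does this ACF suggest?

5

The largest autocorrelation is r_5 = 0.51, with a weaker echo at lag 10 (0.31); the remaining lags stay at or below 0.20.
The dominant spike at lag 5 indicates a seasonal period of 5.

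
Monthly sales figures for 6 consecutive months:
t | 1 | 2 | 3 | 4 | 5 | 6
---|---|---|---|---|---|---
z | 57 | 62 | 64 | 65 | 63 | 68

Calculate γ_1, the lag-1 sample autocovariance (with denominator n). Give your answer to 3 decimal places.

Mean z̄ = (57 + 62 + 64 + 65 + 63 + 68)/6 = 63.1667
Deviations: -6.1667, -1.1667, 0.8333, 1.8333, -0.1667, 4.8333
Σ_{t=1}^{5}(z_t−z̄)(z_{t+1}−z̄) = 6.6389
γ_1 = 6.6389 / 6 = 1.106

1.106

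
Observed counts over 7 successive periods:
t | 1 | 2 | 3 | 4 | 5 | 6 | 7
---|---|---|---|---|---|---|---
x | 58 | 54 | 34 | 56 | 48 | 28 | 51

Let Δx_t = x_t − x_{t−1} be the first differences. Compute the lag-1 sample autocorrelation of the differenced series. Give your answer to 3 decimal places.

-0.460

First differences Δx: -4, -20, 22, -8, -20, 23
Mean of differences = -1.1667
Numerator Σ(Δx_t−Δx̄)(Δx_{t+1}−Δx̄) = -867.6944
Denominator Σ(Δx_t−Δx̄)² = 1884.8333
r_1(Δx) = -867.6944 / 1884.8333 = -0.460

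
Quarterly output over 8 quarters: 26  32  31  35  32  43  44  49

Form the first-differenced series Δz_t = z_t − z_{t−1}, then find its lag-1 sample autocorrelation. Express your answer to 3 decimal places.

First differences Δz: 6, -1, 4, -3, 11, 1, 5
Mean of differences = 3.2857
Numerator Σ(Δz_t−Δz̄)(Δz_{t+1}−Δz̄) = -89.2245
Denominator Σ(Δz_t−Δz̄)² = 133.4286
r_1(Δz) = -89.2245 / 133.4286 = -0.669

-0.669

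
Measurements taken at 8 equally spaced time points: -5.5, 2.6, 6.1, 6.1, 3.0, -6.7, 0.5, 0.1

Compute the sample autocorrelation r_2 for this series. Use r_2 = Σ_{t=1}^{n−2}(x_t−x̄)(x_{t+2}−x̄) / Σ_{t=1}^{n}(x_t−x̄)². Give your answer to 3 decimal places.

-0.294

Mean x̄ = (-5.5 + 2.6 + 6.1 + 6.1 + 3.0 − 6.7 + 0.5 + 0.1)/8 = 0.7750
Deviations from mean: -6.2750, 1.8250, 5.3250, 5.3250, 2.2250, -7.4750, -0.2750, -0.6750
Σ(x_t−x̄)(x_{t+2}−x̄) = (-33.4144) + (9.7181) + (11.8481) + (-39.8044) + (-0.6119) + (5.0456) = -47.2188
Denominator Σ(x_t−x̄)² = 160.7750
r_2 = -47.2188 / 160.7750 = -0.294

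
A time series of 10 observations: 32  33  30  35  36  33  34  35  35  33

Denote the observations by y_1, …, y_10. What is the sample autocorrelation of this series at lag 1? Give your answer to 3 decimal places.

0.051

Mean ȳ = (32 + 33 + 30 + 35 + 36 + 33 + 34 + 35 + 35 + 33)/10 = 33.6000
Numerator Σ_{t=1}^{9}(y_t−ȳ)(y_{t+1}−ȳ) = 1.4400
Denominator Σ(y_t−ȳ)² = 28.4000
r_1 = 1.4400 / 28.4000 = 0.051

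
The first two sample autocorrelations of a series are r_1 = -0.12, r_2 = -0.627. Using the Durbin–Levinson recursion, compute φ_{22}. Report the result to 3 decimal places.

-0.651

φ_{22} = (r_2 − r_1²) / (1 − r_1²)
r_1² = (-0.12)² = 0.0144
Numerator = -0.627 − 0.0144 = -0.6414; denominator = 1 − 0.0144 = 0.9856
φ_{22} = -0.6414 / 0.9856 = -0.651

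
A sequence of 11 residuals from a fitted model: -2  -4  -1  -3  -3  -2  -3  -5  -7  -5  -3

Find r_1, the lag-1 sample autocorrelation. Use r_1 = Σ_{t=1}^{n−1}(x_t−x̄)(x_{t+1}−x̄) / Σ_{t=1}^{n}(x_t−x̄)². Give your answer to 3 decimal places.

0.350

Mean x̄ = (-2 − 4 − 1 − 3 − 3 − 2 − 3 − 5 − 7 − 5 − 3)/11 = -3.4545
Numerator Σ_{t=1}^{10}(x_t−x̄)(x_{t+1}−x̄) = 10.0661
Denominator Σ(x_t−x̄)² = 28.7273
r_1 = 10.0661 / 28.7273 = 0.350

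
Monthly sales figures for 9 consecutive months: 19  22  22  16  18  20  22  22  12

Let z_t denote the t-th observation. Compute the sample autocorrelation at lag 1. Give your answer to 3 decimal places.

Mean z̄ = (19 + 22 + 22 + 16 + 18 + 20 + 22 + 22 + 12)/9 = 19.2222
Numerator Σ_{t=1}^{8}(z_t−z̄)(z_{t+1}−z̄) = -9.0494
Denominator Σ(z_t−z̄)² = 95.5556
r_1 = -9.0494 / 95.5556 = -0.095

-0.095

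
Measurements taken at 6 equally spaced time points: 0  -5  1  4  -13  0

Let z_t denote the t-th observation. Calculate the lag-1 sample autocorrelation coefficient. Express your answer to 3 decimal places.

-0.470

Mean z̄ = (0 − 5 + 1 + 4 − 13 + 0)/6 = -2.1667
Deviations from mean: 2.1667, -2.8333, 3.1667, 6.1667, -10.8333, 2.1667
Σ(z_t−z̄)(z_{t+1}−z̄) = (-6.1389) + (-8.9722) + (19.5278) + (-66.8056) + (-23.4722) = -85.8611
Denominator Σ(z_t−z̄)² = 182.8333
r_1 = -85.8611 / 182.8333 = -0.470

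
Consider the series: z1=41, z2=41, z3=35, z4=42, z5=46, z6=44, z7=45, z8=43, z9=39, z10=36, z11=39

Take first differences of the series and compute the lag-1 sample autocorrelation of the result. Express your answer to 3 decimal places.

First differences Δz: 0, -6, 7, 4, -2, 1, -2, -4, -3, 3
Mean of differences = -0.2000
Numerator Σ(Δz_t−Δz̄)(Δz_{t+1}−Δz̄) = -16.0400
Denominator Σ(Δz_t−Δz̄)² = 143.6000
r_1(Δz) = -16.0400 / 143.6000 = -0.112

-0.112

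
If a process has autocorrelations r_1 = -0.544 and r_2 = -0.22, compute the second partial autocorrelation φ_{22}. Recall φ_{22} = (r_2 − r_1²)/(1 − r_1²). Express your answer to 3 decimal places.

-0.733

φ_{22} = (r_2 − r_1²) / (1 − r_1²)
r_1² = (-0.544)² = 0.295936
Numerator = -0.22 − 0.2959 = -0.5159; denominator = 1 − 0.2959 = 0.7041
φ_{22} = -0.5159 / 0.7041 = -0.733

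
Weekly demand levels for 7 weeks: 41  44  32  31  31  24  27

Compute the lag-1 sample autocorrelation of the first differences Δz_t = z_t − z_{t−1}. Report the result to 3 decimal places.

First differences Δz: 3, -12, -1, 0, -7, 3
Mean of differences = -2.3333
Numerator Σ(Δz_t−Δz̄)(Δz_{t+1}−Δz̄) = -97.1111
Denominator Σ(Δz_t−Δz̄)² = 179.3333
r_1(Δz) = -97.1111 / 179.3333 = -0.542

-0.542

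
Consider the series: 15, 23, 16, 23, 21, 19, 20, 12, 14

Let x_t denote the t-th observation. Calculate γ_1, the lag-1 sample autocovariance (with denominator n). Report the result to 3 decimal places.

Mean x̄ = (15 + 23 + 16 + 23 + 21 + 19 + 20 + 12 + 14)/9 = 18.1111
Σ_{t=1}^{8}(x_t−x̄)(x_{t+1}−x̄) = -3.9012
γ_1 = -3.9012 / 9 = -0.433

-0.433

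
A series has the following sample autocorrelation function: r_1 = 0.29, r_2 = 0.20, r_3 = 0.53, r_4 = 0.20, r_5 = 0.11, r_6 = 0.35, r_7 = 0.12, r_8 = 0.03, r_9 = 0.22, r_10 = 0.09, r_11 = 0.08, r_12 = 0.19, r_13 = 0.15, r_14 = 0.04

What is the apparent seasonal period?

The largest autocorrelation is r_3 = 0.53, with a weaker echo at lag 6 (0.35); the remaining lags stay at or below 0.29. The elevated value at lag 1 (0.29), dropping to 0.20 at lag 2, reflects decaying short-term dependence rather than seasonality.
The dominant spike at lag 3 indicates a seasonal period of 3.

3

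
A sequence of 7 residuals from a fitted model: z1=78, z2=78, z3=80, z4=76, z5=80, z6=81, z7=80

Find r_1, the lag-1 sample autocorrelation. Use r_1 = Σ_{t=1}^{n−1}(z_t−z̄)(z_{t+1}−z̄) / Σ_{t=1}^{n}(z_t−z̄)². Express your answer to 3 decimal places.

Mean z̄ = (78 + 78 + 80 + 76 + 80 + 81 + 80)/7 = 79.0000
Σ(z_t−z̄)(z_{t+1}−z̄) = (1.0000) + (-1.0000) + (-3.0000) + (-3.0000) + (2.0000) + (2.0000) = -2.0000
Denominator Σ(z_t−z̄)² = 18.0000
r_1 = -2.0000 / 18.0000 = -0.111

-0.111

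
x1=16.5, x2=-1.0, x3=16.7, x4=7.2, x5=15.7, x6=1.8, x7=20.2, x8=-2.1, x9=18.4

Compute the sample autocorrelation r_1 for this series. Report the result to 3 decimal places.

-0.836

Mean x̄ = (16.5 − 1.0 + 16.7 + 7.2 + 15.7 + 1.8 + 20.2 − 2.1 + 18.4)/9 = 10.3778
Numerator Σ_{t=1}^{8}(x_t−x̄)(x_{t+1}−x̄) = -531.1583
Denominator Σ(x_t−x̄)² = 635.4356
r_1 = -531.1583 / 635.4356 = -0.836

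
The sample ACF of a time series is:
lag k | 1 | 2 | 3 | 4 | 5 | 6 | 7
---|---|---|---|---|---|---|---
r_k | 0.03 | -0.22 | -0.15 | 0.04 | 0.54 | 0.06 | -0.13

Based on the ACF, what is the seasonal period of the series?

5

The largest autocorrelation is r_5 = 0.54; the remaining lags stay at or below 0.06.
The dominant spike at lag 5 indicates a seasonal period of 5.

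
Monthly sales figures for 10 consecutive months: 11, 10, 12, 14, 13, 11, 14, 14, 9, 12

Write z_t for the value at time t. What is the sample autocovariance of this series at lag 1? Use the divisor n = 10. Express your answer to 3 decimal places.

Mean z̄ = (11 + 10 + 12 + 14 + 13 + 11 + 14 + 14 + 9 + 12)/10 = 12.0000
Σ_{t=1}^{9}(z_t−z̄)(z_{t+1}−z̄) = -1.0000
γ_1 = -1.0000 / 10 = -0.100

-0.100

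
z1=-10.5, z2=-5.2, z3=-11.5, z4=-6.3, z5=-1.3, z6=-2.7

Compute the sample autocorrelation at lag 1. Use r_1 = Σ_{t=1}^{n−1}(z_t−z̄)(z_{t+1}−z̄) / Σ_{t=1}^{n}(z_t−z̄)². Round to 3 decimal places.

0.091

Mean z̄ = (-10.5 − 5.2 − 11.5 − 6.3 − 1.3 − 2.7)/6 = -6.2500
Numerator Σ_{t=1}^{5}(z_t−z̄)(z_{t+1}−z̄) = 7.6125
Denominator Σ(z_t−z̄)² = 83.8350
r_1 = 7.6125 / 83.8350 = 0.091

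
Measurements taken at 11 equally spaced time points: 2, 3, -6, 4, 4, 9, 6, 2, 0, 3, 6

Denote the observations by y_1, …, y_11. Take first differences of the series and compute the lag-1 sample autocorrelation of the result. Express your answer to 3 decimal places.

First differences Δy: 1, -9, 10, 0, 5, -3, -4, -2, 3, 3
Mean of differences = 0.4000
Numerator Σ(Δy_t−Δȳ)(Δy_{t+1}−Δȳ) = -91.1600
Denominator Σ(Δy_t−Δȳ)² = 252.4000
r_1(Δy) = -91.1600 / 252.4000 = -0.361

-0.361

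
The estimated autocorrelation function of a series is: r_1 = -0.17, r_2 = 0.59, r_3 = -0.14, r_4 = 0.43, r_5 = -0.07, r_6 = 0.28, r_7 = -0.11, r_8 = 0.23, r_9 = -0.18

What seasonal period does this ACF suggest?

The largest autocorrelation is r_2 = 0.59, with weaker echoes at lags 4 (0.43), 6 (0.28) and 8 (0.23); the remaining lags stay at or below -0.07.
The dominant spike at lag 2 indicates a seasonal period of 2.

2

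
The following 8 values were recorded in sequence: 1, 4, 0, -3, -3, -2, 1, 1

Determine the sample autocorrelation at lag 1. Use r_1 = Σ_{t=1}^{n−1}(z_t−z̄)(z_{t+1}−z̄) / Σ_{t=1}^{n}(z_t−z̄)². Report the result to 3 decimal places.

0.431

Mean z̄ = (1 + 4 + 0 − 3 − 3 − 2 + 1 + 1)/8 = -0.1250
Deviations from mean: 1.1250, 4.1250, 0.1250, -2.8750, -2.8750, -1.8750, 1.1250, 1.1250
Σ(z_t−z̄)(z_{t+1}−z̄) = (4.6406) + (0.5156) + (-0.3594) + (8.2656) + (5.3906) + (-2.1094) + (1.2656) = 17.6094
Denominator Σ(z_t−z̄)² = 40.8750
r_1 = 17.6094 / 40.8750 = 0.431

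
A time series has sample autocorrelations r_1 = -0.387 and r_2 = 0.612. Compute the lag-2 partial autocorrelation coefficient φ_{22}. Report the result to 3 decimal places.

φ_{22} = (r_2 − r_1²) / (1 − r_1²)
r_1² = (-0.387)² = 0.149769
Numerator = 0.612 − 0.1498 = 0.4622; denominator = 1 − 0.1498 = 0.8502
φ_{22} = 0.4622 / 0.8502 = 0.544

0.544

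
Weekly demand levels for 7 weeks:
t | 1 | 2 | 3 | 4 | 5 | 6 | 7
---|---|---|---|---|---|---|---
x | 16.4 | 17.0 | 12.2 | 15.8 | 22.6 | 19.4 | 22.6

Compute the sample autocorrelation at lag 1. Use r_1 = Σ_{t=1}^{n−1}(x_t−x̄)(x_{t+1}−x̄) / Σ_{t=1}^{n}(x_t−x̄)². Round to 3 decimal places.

Mean x̄ = (16.4 + 17.0 + 12.2 + 15.8 + 22.6 + 19.4 + 22.6)/7 = 18.0000
Deviations from mean: -1.6000, -1.0000, -5.8000, -2.2000, 4.6000, 1.4000, 4.6000
Numerator Σ_{t=1}^{6}(x_t−x̄)(x_{t+1}−x̄) = 22.9200
Denominator Σ(x_t−x̄)² = 86.3200
r_1 = 22.9200 / 86.3200 = 0.266

0.266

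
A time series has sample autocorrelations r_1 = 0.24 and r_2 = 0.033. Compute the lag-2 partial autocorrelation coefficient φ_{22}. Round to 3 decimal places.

-0.026

φ_{22} = (r_2 − r_1²) / (1 − r_1²)
r_1² = (0.24)² = 0.0576
Numerator = 0.033 − 0.0576 = -0.0246; denominator = 1 − 0.0576 = 0.9424
φ_{22} = -0.0246 / 0.9424 = -0.026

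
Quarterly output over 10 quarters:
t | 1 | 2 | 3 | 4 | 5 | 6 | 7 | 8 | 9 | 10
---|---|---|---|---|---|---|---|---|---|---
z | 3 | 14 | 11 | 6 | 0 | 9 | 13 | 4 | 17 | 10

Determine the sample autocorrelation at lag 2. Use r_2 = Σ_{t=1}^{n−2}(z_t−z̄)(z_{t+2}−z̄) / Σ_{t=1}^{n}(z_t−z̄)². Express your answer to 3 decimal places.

-0.221

Mean z̄ = (3 + 14 + 11 + 6 + 0 + 9 + 13 + 4 + 17 + 10)/10 = 8.7000
Numerator Σ_{t=1}^{8}(z_t−z̄)(z_{t+2}−z̄) = -57.4800
Denominator Σ(z_t−z̄)² = 260.1000
r_2 = -57.4800 / 260.1000 = -0.221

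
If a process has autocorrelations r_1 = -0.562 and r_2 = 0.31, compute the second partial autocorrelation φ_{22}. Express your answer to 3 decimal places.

φ_{22} = (r_2 − r_1²) / (1 − r_1²)
r_1² = (-0.562)² = 0.315844
Numerator = 0.31 − 0.3158 = -0.0058; denominator = 1 − 0.3158 = 0.6842
φ_{22} = -0.0058 / 0.6842 = -0.009

-0.009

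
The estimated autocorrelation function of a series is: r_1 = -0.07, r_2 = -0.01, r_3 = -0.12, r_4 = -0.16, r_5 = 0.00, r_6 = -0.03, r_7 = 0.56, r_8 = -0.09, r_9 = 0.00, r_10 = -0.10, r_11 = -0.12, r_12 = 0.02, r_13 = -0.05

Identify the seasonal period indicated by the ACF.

7

The largest autocorrelation is r_7 = 0.56; the remaining lags stay at or below 0.02.
The dominant spike at lag 7 indicates a seasonal period of 7.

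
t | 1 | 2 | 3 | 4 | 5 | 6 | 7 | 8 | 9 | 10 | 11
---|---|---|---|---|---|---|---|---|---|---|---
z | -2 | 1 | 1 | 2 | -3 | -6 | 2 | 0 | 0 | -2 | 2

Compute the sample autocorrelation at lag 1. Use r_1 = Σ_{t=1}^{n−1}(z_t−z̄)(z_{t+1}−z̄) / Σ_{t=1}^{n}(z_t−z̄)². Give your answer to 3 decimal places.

Mean z̄ = (-2 + 1 + 1 + 2 − 3 − 6 + 2 + 0 + 0 − 2 + 2)/11 = -0.4545
Numerator Σ_{t=1}^{10}(z_t−z̄)(z_{t+1}−z̄) = -5.4793
Denominator Σ(z_t−z̄)² = 64.7273
r_1 = -5.4793 / 64.7273 = -0.085

-0.085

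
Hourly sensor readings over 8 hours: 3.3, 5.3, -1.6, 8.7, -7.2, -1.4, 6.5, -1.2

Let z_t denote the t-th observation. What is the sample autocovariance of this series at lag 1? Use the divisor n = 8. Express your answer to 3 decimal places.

-11.592

Mean z̄ = (3.3 + 5.3 − 1.6 + 8.7 − 7.2 − 1.4 + 6.5 − 1.2)/8 = 1.5500
Σ_{t=1}^{7}(z_t−z̄)(z_{t+1}−z̄) = -92.7375
γ_1 = -92.7375 / 8 = -11.592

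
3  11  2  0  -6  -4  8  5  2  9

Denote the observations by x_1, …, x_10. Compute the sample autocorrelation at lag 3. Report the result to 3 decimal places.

Mean x̄ = (3 + 11 + 2 + 0 − 6 − 4 + 8 + 5 + 2 + 9)/10 = 3.0000
Numerator Σ_{t=1}^{7}(x_t−x̄)(x_{t+3}−x̄) = -61.0000
Denominator Σ(x_t−x̄)² = 270.0000
r_3 = -61.0000 / 270.0000 = -0.226

-0.226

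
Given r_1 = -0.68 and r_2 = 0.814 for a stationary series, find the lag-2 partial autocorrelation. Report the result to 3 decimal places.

φ_{22} = (r_2 − r_1²) / (1 − r_1²)
r_1² = (-0.68)² = 0.4624
Numerator = 0.814 − 0.4624 = 0.3516; denominator = 1 − 0.4624 = 0.5376
φ_{22} = 0.3516 / 0.5376 = 0.654

0.654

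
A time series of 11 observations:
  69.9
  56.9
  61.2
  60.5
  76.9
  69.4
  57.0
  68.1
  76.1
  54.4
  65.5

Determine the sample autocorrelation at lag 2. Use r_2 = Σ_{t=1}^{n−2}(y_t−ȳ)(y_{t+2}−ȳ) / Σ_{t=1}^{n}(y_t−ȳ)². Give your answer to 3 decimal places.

-0.414

Mean ȳ = (69.9 + 56.9 + 61.2 + 60.5 + 76.9 + 69.4 + 57.0 + 68.1 + 76.1 + 54.4 + 65.5)/11 = 65.0818
Numerator Σ_{t=1}^{9}(y_t−ȳ)(y_{t+2}−ȳ) = -246.0352
Denominator Σ(y_t−ȳ)² = 594.6364
r_2 = -246.0352 / 594.6364 = -0.414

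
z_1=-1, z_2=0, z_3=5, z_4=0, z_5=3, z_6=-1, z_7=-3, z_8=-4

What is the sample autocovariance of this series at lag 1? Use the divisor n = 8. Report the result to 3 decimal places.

1.561

Mean z̄ = (-1 + 0 + 5 + 0 + 3 − 1 − 3 − 4)/8 = -0.1250
Deviations: -0.8750, 0.1250, 5.1250, 0.1250, 3.1250, -0.8750, -2.8750, -3.8750
Σ_{t=1}^{7}(z_t−z̄)(z_{t+1}−z̄) = 12.4844
γ_1 = 12.4844 / 8 = 1.561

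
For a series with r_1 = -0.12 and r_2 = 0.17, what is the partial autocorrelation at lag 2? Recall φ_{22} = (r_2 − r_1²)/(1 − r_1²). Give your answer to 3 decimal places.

0.158

φ_{22} = (r_2 − r_1²) / (1 − r_1²)
r_1² = (-0.12)² = 0.0144
Numerator = 0.17 − 0.0144 = 0.1556; denominator = 1 − 0.0144 = 0.9856
φ_{22} = 0.1556 / 0.9856 = 0.158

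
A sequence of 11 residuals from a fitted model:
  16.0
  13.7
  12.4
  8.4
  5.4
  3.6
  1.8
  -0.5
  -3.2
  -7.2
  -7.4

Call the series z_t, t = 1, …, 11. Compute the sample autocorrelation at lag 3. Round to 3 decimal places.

Mean z̄ = (16.0 + 13.7 + 12.4 + 8.4 + 5.4 + 3.6 + 1.8 − 0.5 − 3.2 − 7.2 − 7.4)/11 = 3.9091
Numerator Σ_{t=1}^{8}(z_t−z̄)(z_{t+3}−z̄) = 125.7170
Denominator Σ(z_t−z̄)² = 662.3691
r_3 = 125.7170 / 662.3691 = 0.190

0.190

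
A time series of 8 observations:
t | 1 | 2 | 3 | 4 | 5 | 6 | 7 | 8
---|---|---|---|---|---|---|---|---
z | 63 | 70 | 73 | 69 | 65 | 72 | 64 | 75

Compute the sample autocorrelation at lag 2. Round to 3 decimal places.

Mean z̄ = (63 + 70 + 73 + 69 + 65 + 72 + 64 + 75)/8 = 68.8750
Deviations from mean: -5.8750, 1.1250, 4.1250, 0.1250, -3.8750, 3.1250, -4.8750, 6.1250
Numerator Σ_{t=1}^{6}(z_t−z̄)(z_{t+2}−z̄) = -1.6563
Denominator Σ(z_t−z̄)² = 138.8750
r_2 = -1.6563 / 138.8750 = -0.012

-0.012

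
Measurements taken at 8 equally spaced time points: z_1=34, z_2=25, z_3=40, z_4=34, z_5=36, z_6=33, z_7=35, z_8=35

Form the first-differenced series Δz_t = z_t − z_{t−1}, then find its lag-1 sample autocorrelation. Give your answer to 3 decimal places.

First differences Δz: -9, 15, -6, 2, -3, 2, 0
Mean of differences = 0.1429
Numerator Σ(Δz_t−Δz̄)(Δz_{t+1}−Δz̄) = -250.4490
Denominator Σ(Δz_t−Δz̄)² = 358.8571
r_1(Δz) = -250.4490 / 358.8571 = -0.698

-0.698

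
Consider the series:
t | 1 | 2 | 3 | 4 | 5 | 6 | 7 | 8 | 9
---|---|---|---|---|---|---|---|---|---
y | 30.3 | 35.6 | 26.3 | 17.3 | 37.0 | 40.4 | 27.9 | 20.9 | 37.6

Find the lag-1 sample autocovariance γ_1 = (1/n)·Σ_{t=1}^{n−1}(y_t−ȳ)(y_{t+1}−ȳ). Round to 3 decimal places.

-6.499

Mean ȳ = (30.3 + 35.6 + 26.3 + 17.3 + 37.0 + 40.4 + 27.9 + 20.9 + 37.6)/9 = 30.3667
Σ_{t=1}^{8}(y_t−ȳ)(y_{t+1}−ȳ) = -58.4878
γ_1 = -58.4878 / 9 = -6.499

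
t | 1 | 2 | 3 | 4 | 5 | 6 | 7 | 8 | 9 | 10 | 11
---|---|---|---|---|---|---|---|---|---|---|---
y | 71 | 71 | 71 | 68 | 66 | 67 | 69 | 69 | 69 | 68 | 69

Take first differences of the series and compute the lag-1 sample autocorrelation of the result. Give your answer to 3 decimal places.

First differences Δy: 0, 0, -3, -2, 1, 2, 0, 0, -1, 1
Mean of differences = -0.2000
Numerator Σ(Δy_t−Δȳ)(Δy_{t+1}−Δȳ) = 4.3600
Denominator Σ(Δy_t−Δȳ)² = 19.6000
r_1(Δy) = 4.3600 / 19.6000 = 0.222

0.222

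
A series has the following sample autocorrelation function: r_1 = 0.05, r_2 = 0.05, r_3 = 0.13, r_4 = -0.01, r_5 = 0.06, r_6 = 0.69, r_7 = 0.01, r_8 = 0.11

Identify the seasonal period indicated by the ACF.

The largest autocorrelation is r_6 = 0.69; the remaining lags stay at or below 0.13.
The dominant spike at lag 6 indicates a seasonal period of 6.

6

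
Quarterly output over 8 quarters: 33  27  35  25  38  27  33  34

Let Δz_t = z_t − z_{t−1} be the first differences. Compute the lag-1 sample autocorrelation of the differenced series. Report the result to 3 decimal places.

First differences Δz: -6, 8, -10, 13, -11, 6, 1
Mean of differences = 0.1429
Numerator Σ(Δz_t−Δz̄)(Δz_{t+1}−Δz̄) = -461.8776
Denominator Σ(Δz_t−Δz̄)² = 526.8571
r_1(Δz) = -461.8776 / 526.8571 = -0.877

-0.877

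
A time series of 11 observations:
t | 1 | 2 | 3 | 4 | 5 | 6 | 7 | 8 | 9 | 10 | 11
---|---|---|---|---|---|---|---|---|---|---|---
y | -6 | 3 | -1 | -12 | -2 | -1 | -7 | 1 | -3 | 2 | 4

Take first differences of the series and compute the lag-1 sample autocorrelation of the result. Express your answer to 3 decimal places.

First differences Δy: 9, -4, -11, 10, 1, -6, 8, -4, 5, 2
Mean of differences = 1.0000
Numerator Σ(Δy_t−Δȳ)(Δy_{t+1}−Δȳ) = -188.0000
Denominator Σ(Δy_t−Δȳ)² = 454.0000
r_1(Δy) = -188.0000 / 454.0000 = -0.414

-0.414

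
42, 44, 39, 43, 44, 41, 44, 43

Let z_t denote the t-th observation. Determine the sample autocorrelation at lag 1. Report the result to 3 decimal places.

Mean z̄ = (42 + 44 + 39 + 43 + 44 + 41 + 44 + 43)/8 = 42.5000
Σ(z_t−z̄)(z_{t+1}−z̄) = (-0.7500) + (-5.2500) + (-1.7500) + (0.7500) + (-2.2500) + (-2.2500) + (0.7500) = -10.7500
Denominator Σ(z_t−z̄)² = 22.0000
r_1 = -10.7500 / 22.0000 = -0.489

-0.489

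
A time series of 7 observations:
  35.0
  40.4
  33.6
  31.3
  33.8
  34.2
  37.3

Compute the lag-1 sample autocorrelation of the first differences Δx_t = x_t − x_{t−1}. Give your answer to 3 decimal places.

-0.233

First differences Δx: 5.4, -6.8, -2.3, 2.5, 0.4, 3.1
Mean of differences = 0.3833
Numerator Σ(Δx_t−Δx̄)(Δx_{t+1}−Δx̄) = -22.3603
Denominator Σ(Δx_t−Δx̄)² = 95.8283
r_1(Δx) = -22.3603 / 95.8283 = -0.233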